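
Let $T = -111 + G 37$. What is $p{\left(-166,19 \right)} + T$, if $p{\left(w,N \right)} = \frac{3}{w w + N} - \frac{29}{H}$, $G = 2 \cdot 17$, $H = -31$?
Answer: $\frac{981284043}{854825} \approx 1147.9$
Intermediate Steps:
$G = 34$
$T = 1147$ ($T = -111 + 34 \cdot 37 = -111 + 1258 = 1147$)
$p{\left(w,N \right)} = \frac{29}{31} + \frac{3}{N + w^{2}}$ ($p{\left(w,N \right)} = \frac{3}{w w + N} - \frac{29}{-31} = \frac{3}{w^{2} + N} - - \frac{29}{31} = \frac{3}{N + w^{2}} + \frac{29}{31} = \frac{29}{31} + \frac{3}{N + w^{2}}$)
$p{\left(-166,19 \right)} + T = \frac{93 + 29 \cdot 19 + 29 \left(-166\right)^{2}}{31 \left(19 + \left(-166\right)^{2}\right)} + 1147 = \frac{93 + 551 + 29 \cdot 27556}{31 \left(19 + 27556\right)} + 1147 = \frac{93 + 551 + 799124}{31 \cdot 27575} + 1147 = \frac{1}{31} \cdot \frac{1}{27575} \cdot 799768 + 1147 = \frac{799768}{854825} + 1147 = \frac{981284043}{854825}$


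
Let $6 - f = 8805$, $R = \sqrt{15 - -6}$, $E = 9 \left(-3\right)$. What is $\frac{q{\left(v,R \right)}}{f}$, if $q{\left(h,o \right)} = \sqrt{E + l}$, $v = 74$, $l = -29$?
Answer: $- \frac{2 i \sqrt{14}}{8799} \approx - 0.00085047 i$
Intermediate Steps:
$E = -27$
$R = \sqrt{21}$ ($R = \sqrt{15 + \left(-10 + 16\right)} = \sqrt{15 + 6} = \sqrt{21} \approx 4.5826$)
$q{\left(h,o \right)} = 2 i \sqrt{14}$ ($q{\left(h,o \right)} = \sqrt{-27 - 29} = \sqrt{-56} = 2 i \sqrt{14}$)
$f = -8799$ ($f = 6 - 8805 = -8799$)
$\frac{q{\left(v,R \right)}}{f} = \frac{2 i \sqrt{14}}{-8799} = 2 i \sqrt{14} \left(- \frac{1}{8799}\right) = - \frac{2 i \sqrt{14}}{8799}$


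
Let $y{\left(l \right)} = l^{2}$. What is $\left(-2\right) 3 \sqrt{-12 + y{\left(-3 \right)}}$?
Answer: $- 6 i \sqrt{3} \approx - 10.392 i$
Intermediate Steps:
$\left(-2\right) 3 \sqrt{-12 + y{\left(-3 \right)}} = \left(-2\right) 3 \sqrt{-12 + \left(-3\right)^{2}} = - 6 \sqrt{-12 + 9} = - 6 \sqrt{-3} = - 6 i \sqrt{3}$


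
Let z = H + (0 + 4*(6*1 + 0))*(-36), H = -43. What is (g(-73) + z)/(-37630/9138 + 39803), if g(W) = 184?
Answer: -3303387/181841092 ≈ -0.018166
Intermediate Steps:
z = -907 (z = -43 + (0 + 4*(6*1 + 0))*(-36) = -43 + (0 + 4*(6 + 0))*(-36) = -43 + (0 + 4*6)*(-36) = -43 + (0 + 24)*(-36) = -43 + 24*(-36) = -43 - 864 = -907)
(g(-73) + z)/(-37630/9138 + 39803) = (184 - 907)/(-37630/9138 + 39803) = -723/(-37630*1/9138 + 39803) = -723/(-18815/4569 + 39803) = -723/181841092/4569 = -723*4569/181841092 = -3303387/181841092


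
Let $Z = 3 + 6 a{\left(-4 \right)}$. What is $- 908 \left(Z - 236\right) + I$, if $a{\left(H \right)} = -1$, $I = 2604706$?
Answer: $2821718$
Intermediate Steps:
$Z = -3$ ($Z = 3 + 6 \left(-1\right) = 3 - 6 = -3$)
$- 908 \left(Z - 236\right) + I = - 908 \left(-3 - 236\right) + 2604706 = \left(-908\right) \left(-239\right) + 2604706 = 217012 + 2604706 = 2821718$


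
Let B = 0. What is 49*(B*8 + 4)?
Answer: 196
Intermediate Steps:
49*(B*8 + 4) = 49*(0*8 + 4) = 49*(0 + 4) = 49*4 = 196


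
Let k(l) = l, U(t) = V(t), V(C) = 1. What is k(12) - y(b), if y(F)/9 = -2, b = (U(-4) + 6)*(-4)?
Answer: 30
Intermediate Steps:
U(t) = 1
b = -28 (b = (1 + 6)*(-4) = 7*(-4) = -28)
y(F) = -18 (y(F) = 9*(-2) = -18)
k(12) - y(b) = 12 - 1*(-18) = 12 + 18 = 30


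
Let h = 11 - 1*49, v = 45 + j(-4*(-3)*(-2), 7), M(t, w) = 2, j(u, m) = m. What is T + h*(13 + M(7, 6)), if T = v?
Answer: -518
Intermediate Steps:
v = 52 (v = 45 + 7 = 52)
T = 52
h = -38 (h = 11 - 49 = -38)
T + h*(13 + M(7, 6)) = 52 - 38*(13 + 2) = 52 - 38*15 = 52 - 570 = -518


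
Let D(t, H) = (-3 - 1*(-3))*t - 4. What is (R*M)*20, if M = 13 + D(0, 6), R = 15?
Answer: 2700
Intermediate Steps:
D(t, H) = -4 (D(t, H) = (-3 + 3)*t - 4 = 0*t - 4 = 0 - 4 = -4)
M = 9 (M = 13 - 4 = 9)
(R*M)*20 = (15*9)*20 = 135*20 = 2700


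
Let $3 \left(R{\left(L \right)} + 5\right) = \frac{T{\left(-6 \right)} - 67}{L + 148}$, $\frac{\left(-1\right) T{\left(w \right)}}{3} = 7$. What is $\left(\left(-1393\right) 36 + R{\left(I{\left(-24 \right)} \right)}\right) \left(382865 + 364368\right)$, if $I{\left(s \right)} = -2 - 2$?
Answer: $- \frac{2023710958609}{54} \approx -3.7476 \cdot 10^{10}$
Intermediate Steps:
$T{\left(w \right)} = -21$ ($T{\left(w \right)} = \left(-3\right) 7 = -21$)
$I{\left(s \right)} = -4$
$R{\left(L \right)} = -5 - \frac{88}{3 \left(148 + L\right)}$ ($R{\left(L \right)} = -5 + \frac{\left(-21 - 67\right) \frac{1}{L + 148}}{3} = -5 + \frac{\left(-88\right) \frac{1}{148 + L}}{3} = -5 - \frac{88}{3 \left(148 + L\right)}$)
$\left(\left(-1393\right) 36 + R{\left(I{\left(-24 \right)} \right)}\right) \left(382865 + 364368\right) = \left(\left(-1393\right) 36 + \frac{-2308 - -60}{3 \left(148 - 4\right)}\right) \left(382865 + 364368\right) = \left(-50148 + \frac{-2308 + 60}{3 \cdot 144}\right) 747233 = \left(-50148 + \frac{1}{3} \cdot \frac{1}{144} \left(-2248\right)\right) 747233 = \left(-50148 - \frac{281}{54}\right) 747233 = \left(- \frac{2708273}{54}\right) 747233 = - \frac{2023710958609}{54}$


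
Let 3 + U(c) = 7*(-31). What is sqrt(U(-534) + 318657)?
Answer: sqrt(318437) ≈ 564.30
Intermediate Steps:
U(c) = -220 (U(c) = -3 + 7*(-31) = -3 - 217 = -220)
sqrt(U(-534) + 318657) = sqrt(-220 + 318657) = sqrt(318437)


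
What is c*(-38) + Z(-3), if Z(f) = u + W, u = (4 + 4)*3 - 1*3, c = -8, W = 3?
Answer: 328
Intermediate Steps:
u = 21 (u = 8*3 - 3 = 24 - 3 = 21)
Z(f) = 24 (Z(f) = 21 + 3 = 24)
c*(-38) + Z(-3) = -8*(-38) + 24 = 304 + 24 = 328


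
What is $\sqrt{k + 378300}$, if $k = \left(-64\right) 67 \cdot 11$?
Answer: $2 \sqrt{82783} \approx 575.44$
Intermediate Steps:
$k = -47168$ ($k = \left(-4288\right) 11 = -47168$)
$\sqrt{k + 378300} = \sqrt{-47168 + 378300} = \sqrt{331132} = 2 \sqrt{82783}$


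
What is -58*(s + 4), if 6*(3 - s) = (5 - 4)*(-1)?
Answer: -1247/3 ≈ -415.67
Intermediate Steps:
s = 19/6 (s = 3 - (5 - 4)*(-1)/6 = 3 - (-1)/6 = 3 - ⅙*(-1) = 3 + ⅙ = 19/6 ≈ 3.1667)
-58*(s + 4) = -58*(19/6 + 4) = -58*43/6 = -1247/3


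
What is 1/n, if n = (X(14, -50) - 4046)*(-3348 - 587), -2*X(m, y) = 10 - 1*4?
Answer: 1/15932815 ≈ 6.2764e-8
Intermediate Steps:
X(m, y) = -3 (X(m, y) = -(10 - 1*4)/2 = -(10 - 4)/2 = -1/2*6 = -3)
n = 15932815 (n = (-3 - 4046)*(-3348 - 587) = -4049*(-3935) = 15932815)
1/n = 1/15932815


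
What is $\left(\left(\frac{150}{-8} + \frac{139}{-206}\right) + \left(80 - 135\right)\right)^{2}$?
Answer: $\frac{940219569}{169744} \approx 5539.0$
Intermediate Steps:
$\left(\left(\frac{150}{-8} + \frac{139}{-206}\right) + \left(80 - 135\right)\right)^{2} = \left(\left(150 \left(- \frac{1}{8}\right) + 139 \left(- \frac{1}{206}\right)\right) + \left(80 - 135\right)\right)^{2} = \left(\left(- \frac{75}{4} - \frac{139}{206}\right) - 55\right)^{2} = \left(- \frac{8003}{412} - 55\right)^{2} = \left(- \frac{30663}{412}\right)^{2} = \frac{940219569}{169744}$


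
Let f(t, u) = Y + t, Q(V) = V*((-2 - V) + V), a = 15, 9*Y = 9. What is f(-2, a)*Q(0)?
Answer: 0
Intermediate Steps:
Y = 1 (Y = (⅑)*9 = 1)
Q(V) = -2*V (Q(V) = V*(-2) = -2*V)
f(t, u) = 1 + t
f(-2, a)*Q(0) = (1 - 2)*(-2*0) = -1*0 = 0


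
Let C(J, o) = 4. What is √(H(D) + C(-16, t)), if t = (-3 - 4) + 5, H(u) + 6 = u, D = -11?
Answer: I*√13 ≈ 3.6056*I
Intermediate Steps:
H(u) = -6 + u
t = -2 (t = -7 + 5 = -2)
√(H(D) + C(-16, t)) = √((-6 - 11) + 4) = √(-17 + 4) = √(-13) = I*√13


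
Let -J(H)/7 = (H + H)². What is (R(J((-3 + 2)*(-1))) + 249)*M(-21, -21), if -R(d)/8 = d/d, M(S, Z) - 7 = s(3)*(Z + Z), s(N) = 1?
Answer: -8435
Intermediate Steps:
J(H) = -28*H² (J(H) = -7*(H + H)² = -7*4*H² = -28*H²)
M(S, Z) = 7 + 2*Z (M(S, Z) = 7 + 1*(Z + Z) = 7 + 1*(2*Z) = 7 + 2*Z)
R(d) = -8 (R(d) = -8*d/d = -8*1 = -8)
(R(J((-3 + 2)*(-1))) + 249)*M(-21, -21) = (-8 + 249)*(7 + 2*(-21)) = 241*(7 - 42) = 241*(-35) = -8435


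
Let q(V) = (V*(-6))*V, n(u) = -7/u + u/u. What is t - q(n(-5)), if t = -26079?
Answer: -651111/25 ≈ -26044.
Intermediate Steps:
n(u) = 1 - 7/u (n(u) = -7/u + 1 = 1 - 7/u)
q(V) = -6*V² (q(V) = (-6*V)*V = -6*V²)
t - q(n(-5)) = -26079 - (-6)*((-7 - 5)/(-5))² = -26079 - (-6)*(-⅕*(-12))² = -26079 - (-6)*(12/5)² = -26079 - (-6)*144/25 = -26079 - 1*(-864/25) = -26079 + 864/25 = -651111/25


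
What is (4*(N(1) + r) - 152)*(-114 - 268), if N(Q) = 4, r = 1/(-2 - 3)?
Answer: 261288/5 ≈ 52258.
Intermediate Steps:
r = -1/5 (r = 1/(-5) = -1/5 ≈ -0.20000)
(4*(N(1) + r) - 152)*(-114 - 268) = (4*(4 - 1/5) - 152)*(-114 - 268) = (4*(19/5) - 152)*(-382) = (76/5 - 152)*(-382) = -684/5*(-382) = 261288/5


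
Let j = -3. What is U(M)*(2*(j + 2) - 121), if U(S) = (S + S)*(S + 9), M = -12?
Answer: -8856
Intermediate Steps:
U(S) = 2*S*(9 + S) (U(S) = (2*S)*(9 + S) = 2*S*(9 + S))
U(M)*(2*(j + 2) - 121) = (2*(-12)*(9 - 12))*(2*(-3 + 2) - 121) = (2*(-12)*(-3))*(2*(-1) - 121) = 72*(-2 - 121) = 72*(-123) = -8856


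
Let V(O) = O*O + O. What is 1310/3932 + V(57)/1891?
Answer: 7738201/3717706 ≈ 2.0814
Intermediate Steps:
V(O) = O + O**2 (V(O) = O**2 + O = O + O**2)
1310/3932 + V(57)/1891 = 1310/3932 + (57*(1 + 57))/1891 = 1310*(1/3932) + (57*58)*(1/1891) = 655/1966 + 3306*(1/1891) = 655/1966 + 3306/1891 = 7738201/3717706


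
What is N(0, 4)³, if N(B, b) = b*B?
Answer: 0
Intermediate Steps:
N(B, b) = B*b
N(0, 4)³ = (0*4)³ = 0³ = 0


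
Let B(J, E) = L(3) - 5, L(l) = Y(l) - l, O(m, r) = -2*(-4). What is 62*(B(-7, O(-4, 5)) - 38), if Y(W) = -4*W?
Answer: -3596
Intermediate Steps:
O(m, r) = 8
L(l) = -5*l (L(l) = -4*l - l = -5*l)
B(J, E) = -20 (B(J, E) = -5*3 - 5 = -15 - 5 = -20)
62*(B(-7, O(-4, 5)) - 38) = 62*(-20 - 38) = 62*(-58) = -3596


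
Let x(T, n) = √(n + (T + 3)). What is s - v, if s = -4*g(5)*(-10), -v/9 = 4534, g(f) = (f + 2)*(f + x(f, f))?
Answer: 42206 + 280*√13 ≈ 43216.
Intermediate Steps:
x(T, n) = √(3 + T + n) (x(T, n) = √(n + (3 + T)) = √(3 + T + n))
g(f) = (2 + f)*(f + √(3 + 2*f)) (g(f) = (f + 2)*(f + √(3 + f + f)) = (2 + f)*(f + √(3 + 2*f)))
v = -40806 (v = -9*4534 = -40806)
s = 1400 + 280*√13 (s = -4*(5² + 2*5 + 2*√(3 + 2*5) + 5*√(3 + 2*5))*(-10) = -4*(25 + 10 + 2*√(3 + 10) + 5*√(3 + 10))*(-10) = -4*(25 + 10 + 2*√13 + 5*√13)*(-10) = -4*(35 + 7*√13)*(-10) = (-140 - 28*√13)*(-10) = 1400 + 280*√13 ≈ 2409.6)
s - v = (1400 + 280*√13) - 1*(-40806) = (1400 + 280*√13) + 40806 = 42206 + 280*√13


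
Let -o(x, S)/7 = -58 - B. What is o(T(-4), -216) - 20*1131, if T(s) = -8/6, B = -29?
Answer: -22417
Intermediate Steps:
T(s) = -4/3 (T(s) = -8*1/6 = -4/3)
o(x, S) = 203 (o(x, S) = -7*(-58 - 1*(-29)) = -7*(-58 + 29) = -7*(-29) = 203)
o(T(-4), -216) - 20*1131 = 203 - 20*1131 = 203 - 22620 = -22417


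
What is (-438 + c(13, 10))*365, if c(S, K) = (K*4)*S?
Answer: 29930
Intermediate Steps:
c(S, K) = 4*K*S (c(S, K) = (4*K)*S = 4*K*S)
(-438 + c(13, 10))*365 = (-438 + 4*10*13)*365 = (-438 + 520)*365 = 82*365 = 29930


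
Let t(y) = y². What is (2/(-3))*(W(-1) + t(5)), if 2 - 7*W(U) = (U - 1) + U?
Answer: -120/7 ≈ -17.143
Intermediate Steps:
W(U) = 3/7 - 2*U/7 (W(U) = 2/7 - ((U - 1) + U)/7 = 2/7 - ((-1 + U) + U)/7 = 2/7 - (-1 + 2*U)/7 = 2/7 + (⅐ - 2*U/7) = 3/7 - 2*U/7)
(2/(-3))*(W(-1) + t(5)) = (2/(-3))*((3/7 - 2/7*(-1)) + 5²) = (2*(-⅓))*((3/7 + 2/7) + 25) = -2*(5/7 + 25)/3 = -⅔*180/7 = -120/7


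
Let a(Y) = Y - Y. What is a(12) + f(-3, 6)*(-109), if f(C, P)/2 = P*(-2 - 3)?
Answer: 6540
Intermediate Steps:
a(Y) = 0
f(C, P) = -10*P (f(C, P) = 2*(P*(-2 - 3)) = 2*(P*(-5)) = 2*(-5*P) = -10*P)
a(12) + f(-3, 6)*(-109) = 0 - 10*6*(-109) = 0 - 60*(-109) = 0 + 6540 = 6540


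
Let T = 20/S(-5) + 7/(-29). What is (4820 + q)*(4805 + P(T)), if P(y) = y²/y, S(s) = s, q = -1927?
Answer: 402769246/29 ≈ 1.3889e+7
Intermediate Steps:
T = -123/29 (T = 20/(-5) + 7/(-29) = 20*(-⅕) + 7*(-1/29) = -4 - 7/29 = -123/29 ≈ -4.2414)
P(y) = y
(4820 + q)*(4805 + P(T)) = (4820 - 1927)*(4805 - 123/29) = 2893*(139222/29) = 402769246/29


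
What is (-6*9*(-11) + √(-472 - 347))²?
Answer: 352017 + 3564*I*√91 ≈ 3.5202e+5 + 33998.0*I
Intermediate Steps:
(-6*9*(-11) + √(-472 - 347))² = (-54*(-11) + √(-819))² = (594 + 3*I*√91)²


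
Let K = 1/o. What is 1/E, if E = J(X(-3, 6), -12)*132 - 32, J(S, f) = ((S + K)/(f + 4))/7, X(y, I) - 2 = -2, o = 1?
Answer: -14/481 ≈ -0.029106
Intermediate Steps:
X(y, I) = 0 (X(y, I) = 2 - 2 = 0)
K = 1 (K = 1/1 = 1)
J(S, f) = (1 + S)/(7*(4 + f)) (J(S, f) = ((S + 1)/(f + 4))/7 = ((1 + S)/(4 + f))*(⅐) = (1 + S)/(7*(4 + f)))
E = -481/14 (E = ((1 + 0)/(7*(4 - 12)))*132 - 32 = ((⅐)*1/(-8))*132 - 32 = ((⅐)*(-⅛)*1)*132 - 32 = -1/56*132 - 32 = -33/14 - 32 = -481/14 ≈ -34.357)
1/E = 1/(-481/14) = -14/481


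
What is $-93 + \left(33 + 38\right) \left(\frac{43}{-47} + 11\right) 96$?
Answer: $\frac{3226413}{47} \approx 68647.0$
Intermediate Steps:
$-93 + \left(33 + 38\right) \left(\frac{43}{-47} + 11\right) 96 = -93 + 71 \left(43 \left(- \frac{1}{47}\right) + 11\right) 96 = -93 + 71 \left(- \frac{43}{47} + 11\right) 96 = -93 + 71 \cdot \frac{474}{47} \cdot 96 = -93 + \frac{33654}{47} \cdot 96 = -93 + \frac{3230784}{47} = \frac{3226413}{47}$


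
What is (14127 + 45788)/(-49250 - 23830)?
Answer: -11983/14616 ≈ -0.81985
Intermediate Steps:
(14127 + 45788)/(-49250 - 23830) = 59915/(-73080) = 59915*(-1/73080) = -11983/14616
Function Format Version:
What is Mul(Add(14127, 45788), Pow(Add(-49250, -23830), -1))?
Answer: Rational(-11983, 14616) ≈ -0.81985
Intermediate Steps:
Mul(Add(14127, 45788), Pow(Add(-49250, -23830), -1)) = Mul(59915, Pow(-73080, -1)) = Mul(59915, Rational(-1, 73080)) = Rational(-11983, 14616)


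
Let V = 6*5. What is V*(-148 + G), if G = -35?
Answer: -5490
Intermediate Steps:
V = 30
V*(-148 + G) = 30*(-148 - 35) = 30*(-183) = -5490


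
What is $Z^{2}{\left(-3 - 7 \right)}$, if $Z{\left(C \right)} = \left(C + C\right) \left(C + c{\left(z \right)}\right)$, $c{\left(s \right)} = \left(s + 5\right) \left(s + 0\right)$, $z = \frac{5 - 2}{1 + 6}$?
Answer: $\frac{56550400}{2401} \approx 23553.0$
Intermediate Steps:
$z = \frac{3}{7} \approx 0.42857$
$c{\left(s \right)} = s \left(5 + s\right)$ ($c{\left(s \right)} = \left(5 + s\right) s = s \left(5 + s\right)$)
$Z{\left(C \right)} = 2 C \left(\frac{114}{49} + C\right)$ ($Z{\left(C \right)} = \left(C + C\right) \left(C + \frac{3 \left(5 + \frac{3}{7}\right)}{7}\right) = 2 C \left(C + \frac{3}{7} \cdot \frac{38}{7}\right) = 2 C \left(C + \frac{114}{49}\right) = 2 C \left(\frac{114}{49} + C\right)$)
$Z^{2}{\left(-3 - 7 \right)} = \left(\frac{2 \left(-3 - 7\right) \left(114 + 49 \left(-3 - 7\right)\right)}{49}\right)^{2} = \left(\frac{2}{49} \left(-10\right) \left(114 + 49 \left(-10\right)\right)\right)^{2} = \left(\frac{2}{49} \left(-10\right) \left(114 - 490\right)\right)^{2} = \left(\frac{2}{49} \left(-10\right) \left(-376\right)\right)^{2} = \left(\frac{7520}{49}\right)^{2} = \frac{56550400}{2401}$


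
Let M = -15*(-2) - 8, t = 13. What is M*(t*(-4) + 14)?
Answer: -836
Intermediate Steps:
M = 22 (M = 30 - 8 = 22)
M*(t*(-4) + 14) = 22*(13*(-4) + 14) = 22*(-52 + 14) = 22*(-38) = -836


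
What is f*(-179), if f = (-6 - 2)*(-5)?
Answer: -7160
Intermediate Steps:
f = 40 (f = -8*(-5) = 40)
f*(-179) = 40*(-179) = -7160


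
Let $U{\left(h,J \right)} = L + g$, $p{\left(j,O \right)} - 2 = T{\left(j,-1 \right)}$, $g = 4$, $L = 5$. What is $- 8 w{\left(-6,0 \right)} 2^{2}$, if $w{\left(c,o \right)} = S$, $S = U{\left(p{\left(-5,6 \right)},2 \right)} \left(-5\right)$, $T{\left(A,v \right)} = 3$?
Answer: $1440$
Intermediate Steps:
$p{\left(j,O \right)} = 5$ ($p{\left(j,O \right)} = 2 + 3 = 5$)
$U{\left(h,J \right)} = 9$ ($U{\left(h,J \right)} = 5 + 4 = 9$)
$S = -45$ ($S = 9 \left(-5\right) = -45$)
$w{\left(c,o \right)} = -45$
$- 8 w{\left(-6,0 \right)} 2^{2} = \left(-8\right) \left(-45\right) 2^{2} = 360 \cdot 4 = 1440$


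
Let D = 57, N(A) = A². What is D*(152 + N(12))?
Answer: 16872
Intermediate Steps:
D*(152 + N(12)) = 57*(152 + 12²) = 57*(152 + 144) = 57*296 = 16872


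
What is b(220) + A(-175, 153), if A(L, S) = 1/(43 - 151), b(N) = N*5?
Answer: 118799/108 ≈ 1100.0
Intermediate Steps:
b(N) = 5*N
A(L, S) = -1/108 (A(L, S) = 1/(-108) = -1/108)
b(220) + A(-175, 153) = 5*220 - 1/108 = 1100 - 1/108 = 118799/108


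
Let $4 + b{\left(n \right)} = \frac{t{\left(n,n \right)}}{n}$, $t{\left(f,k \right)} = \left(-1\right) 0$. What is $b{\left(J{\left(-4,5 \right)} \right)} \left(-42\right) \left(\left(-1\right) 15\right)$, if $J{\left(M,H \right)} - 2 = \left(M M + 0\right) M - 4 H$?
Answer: $-2520$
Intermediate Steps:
$t{\left(f,k \right)} = 0$
$J{\left(M,H \right)} = 2 + M^{3} - 4 H$ ($J{\left(M,H \right)} = 2 - \left(4 H - \left(M M + 0\right) M\right) = 2 - \left(4 H - \left(M^{2} + 0\right) M\right) = 2 - \left(4 H - M^{2} M\right) = 2 - \left(- M^{3} + 4 H\right) = 2 + M^{3} - 4 H$)
$b{\left(n \right)} = -4$ ($b{\left(n \right)} = -4 + \frac{0}{n} = -4 + 0 = -4$)
$b{\left(J{\left(-4,5 \right)} \right)} \left(-42\right) \left(\left(-1\right) 15\right) = \left(-4\right) \left(-42\right) \left(\left(-1\right) 15\right) = 168 \left(-15\right) = -2520$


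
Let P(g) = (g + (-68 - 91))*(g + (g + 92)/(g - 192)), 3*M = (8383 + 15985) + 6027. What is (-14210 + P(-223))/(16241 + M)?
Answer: 44107497/16416985 ≈ 2.6867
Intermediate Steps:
M = 30395/3 (M = ((8383 + 15985) + 6027)/3 = (24368 + 6027)/3 = (1/3)*30395 = 30395/3 ≈ 10132.)
P(g) = (-159 + g)*(g + (92 + g)/(-192 + g)) (P(g) = (g - 159)*(g + (92 + g)/(-192 + g)) = (-159 + g)*(g + (92 + g)/(-192 + g)))
(-14210 + P(-223))/(16241 + M) = (-14210 + (-14628 + (-223)**3 - 350*(-223)**2 + 30461*(-223))/(-192 - 223))/(16241 + 30395/3) = (-14210 + (-14628 - 11089567 - 350*49729 - 6792803)/(-415))/(79118/3) = (-14210 - (-14628 - 11089567 - 17405150 - 6792803)/415)*(3/79118) = (-14210 - 1/415*(-35302148))*(3/79118) = (-14210 + 35302148/415)*(3/79118) = (29404998/415)*(3/79118) = 44107497/16416985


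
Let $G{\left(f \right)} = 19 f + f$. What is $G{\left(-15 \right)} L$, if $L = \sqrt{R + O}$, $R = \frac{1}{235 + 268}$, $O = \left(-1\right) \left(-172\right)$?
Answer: $- \frac{900 \sqrt{4835339}}{503} \approx -3934.5$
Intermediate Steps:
$G{\left(f \right)} = 20 f$
$O = 172$
$R = \frac{1}{503} \approx 0.0019881$
$L = \frac{3 \sqrt{4835339}}{503}$ ($L = \sqrt{\frac{1}{503} + 172} = \sqrt{\frac{86517}{503}} = \frac{3 \sqrt{4835339}}{503} \approx 13.115$)
$G{\left(-15 \right)} L = 20 \left(-15\right) \frac{3 \sqrt{4835339}}{503} = - 300 \frac{3 \sqrt{4835339}}{503} = - \frac{900 \sqrt{4835339}}{503}$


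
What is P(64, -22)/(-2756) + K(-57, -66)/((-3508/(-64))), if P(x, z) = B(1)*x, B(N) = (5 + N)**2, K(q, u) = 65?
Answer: 211408/604253 ≈ 0.34987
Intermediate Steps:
P(x, z) = 36*x (P(x, z) = (5 + 1)**2*x = 6**2*x = 36*x)
P(64, -22)/(-2756) + K(-57, -66)/((-3508/(-64))) = (36*64)/(-2756) + 65/((-3508/(-64))) = 2304*(-1/2756) + 65/((-3508*(-1/64))) = -576/689 + 65/(877/16) = -576/689 + 65*(16/877) = -576/689 + 1040/877 = 211408/604253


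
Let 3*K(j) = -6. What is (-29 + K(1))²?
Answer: 961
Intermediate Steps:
K(j) = -2 (K(j) = (⅓)*(-6) = -2)
(-29 + K(1))² = (-29 - 2)² = (-31)² = 961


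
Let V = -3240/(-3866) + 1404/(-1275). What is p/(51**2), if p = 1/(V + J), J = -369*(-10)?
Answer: 48325/463775299218 ≈ 1.0420e-7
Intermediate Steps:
J = 3690
V = -216144/821525 (V = -3240*(-1/3866) + 1404*(-1/1275) = 1620/1933 - 468/425 = -216144/821525 ≈ -0.26310)
p = 821525/3031211106 (p = 1/(-216144/821525 + 3690) = 1/(3031211106/821525) = 821525/3031211106 ≈ 0.00027102)
p/(51**2) = 821525/(3031211106*(51**2)) = (821525/3031211106)/2601 = (821525/3031211106)*(1/2601) = 48325/463775299218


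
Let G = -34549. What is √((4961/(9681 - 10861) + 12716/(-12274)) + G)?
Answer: I*√4342227501995/11210 ≈ 185.89*I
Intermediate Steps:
√((4961/(9681 - 10861) + 12716/(-12274)) + G) = √((4961/(9681 - 10861) + 12716/(-12274)) - 34549) = √((4961/(-1180) + 12716*(-1/12274)) - 34549) = √((4961*(-1/1180) - 374/361) - 34549) = √((-4961/1180 - 374/361) - 34549) = √(-2232241/425980 - 34549) = √(-14719415261/425980) = I*√4342227501995/11210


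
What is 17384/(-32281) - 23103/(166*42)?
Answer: -288996397/75021044 ≈ -3.8522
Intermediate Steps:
17384/(-32281) - 23103/(166*42) = 17384*(-1/32281) - 23103/6972 = -17384/32281 - 23103*1/6972 = -17384/32281 - 7701/2324 = -288996397/75021044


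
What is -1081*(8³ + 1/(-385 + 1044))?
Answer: -364739129/659 ≈ -5.5347e+5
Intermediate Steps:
-1081*(8³ + 1/(-385 + 1044)) = -1081*(512 + 1/659) = -1081*337409/659 = -364739129/659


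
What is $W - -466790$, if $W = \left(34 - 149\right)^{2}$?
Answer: $480015$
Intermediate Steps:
$W = 13225$ ($W = \left(-115\right)^{2} = 13225$)
$W - -466790 = 13225 - -466790 = 13225 + 466790 = 480015$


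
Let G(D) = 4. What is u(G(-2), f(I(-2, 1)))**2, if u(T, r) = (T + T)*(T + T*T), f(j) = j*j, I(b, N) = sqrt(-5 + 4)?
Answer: 25600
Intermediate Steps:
I(b, N) = I (I(b, N) = sqrt(-1) = I)
f(j) = j**2
u(T, r) = 2*T*(T + T**2) (u(T, r) = (2*T)*(T + T**2) = 2*T*(T + T**2))
u(G(-2), f(I(-2, 1)))**2 = (2*4**2*(1 + 4))**2 = (2*16*5)**2 = 160**2 = 25600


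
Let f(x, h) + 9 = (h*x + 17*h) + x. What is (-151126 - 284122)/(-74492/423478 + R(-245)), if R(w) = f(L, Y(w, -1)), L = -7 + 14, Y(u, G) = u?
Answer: 2094522188/28306501 ≈ 73.994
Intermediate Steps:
L = 7
f(x, h) = -9 + x + 17*h + h*x (f(x, h) = -9 + ((h*x + 17*h) + x) = -9 + ((17*h + h*x) + x) = -9 + (x + 17*h + h*x) = -9 + x + 17*h + h*x)
R(w) = -2 + 24*w (R(w) = -9 + 7 + 17*w + w*7 = -9 + 7 + 17*w + 7*w = -2 + 24*w)
(-151126 - 284122)/(-74492/423478 + R(-245)) = (-151126 - 284122)/(-74492/423478 + (-2 + 24*(-245))) = -435248/(-74492*1/423478 + (-2 - 5880)) = -435248/(-3386/19249 - 5882) = -435248/(-113226004/19249) = -435248*(-19249/113226004) = 2094522188/28306501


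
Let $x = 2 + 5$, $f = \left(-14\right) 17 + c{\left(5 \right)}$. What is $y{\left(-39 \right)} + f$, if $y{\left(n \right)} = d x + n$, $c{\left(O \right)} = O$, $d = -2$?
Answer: $-286$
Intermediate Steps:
$f = -233$ ($f = \left(-14\right) 17 + 5 = -238 + 5 = -233$)
$x = 7$
$y{\left(n \right)} = -14 + n$ ($y{\left(n \right)} = \left(-2\right) 7 + n = -14 + n$)
$y{\left(-39 \right)} + f = \left(-14 - 39\right) - 233 = -53 - 233 = -286$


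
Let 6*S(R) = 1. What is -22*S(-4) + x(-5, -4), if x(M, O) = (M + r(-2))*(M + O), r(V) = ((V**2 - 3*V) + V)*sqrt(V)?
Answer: 124/3 - 72*I*sqrt(2) ≈ 41.333 - 101.82*I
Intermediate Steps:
r(V) = sqrt(V)*(V**2 - 2*V) (r(V) = (V**2 - 2*V)*sqrt(V) = sqrt(V)*(V**2 - 2*V))
x(M, O) = (M + O)*(M + 8*I*sqrt(2)) (x(M, O) = (M + (-2)**(3/2)*(-2 - 2))*(M + O) = (M - 2*I*sqrt(2)*(-4))*(M + O) = (M + 8*I*sqrt(2))*(M + O) = (M + O)*(M + 8*I*sqrt(2)))
S(R) = 1/6 (S(R) = (1/6)*1 = 1/6)
-22*S(-4) + x(-5, -4) = -22*1/6 + ((-5)**2 - 5*(-4) + 8*I*(-5)*sqrt(2) + 8*I*(-4)*sqrt(2)) = -11/3 + (25 + 20 - 40*I*sqrt(2) - 32*I*sqrt(2)) = -11/3 + (45 - 72*I*sqrt(2)) = 124/3 - 72*I*sqrt(2)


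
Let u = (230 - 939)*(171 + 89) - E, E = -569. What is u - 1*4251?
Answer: -188022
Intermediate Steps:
u = -183771 (u = (230 - 939)*(171 + 89) - 1*(-569) = -709*260 + 569 = -184340 + 569 = -183771)
u - 1*4251 = -183771 - 1*4251 = -183771 - 4251 = -188022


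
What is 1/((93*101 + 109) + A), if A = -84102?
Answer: -1/74600 ≈ -1.3405e-5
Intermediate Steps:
1/((93*101 + 109) + A) = 1/((93*101 + 109) - 84102) = 1/((9393 + 109) - 84102) = 1/(9502 - 84102) = 1/(-74600) = -1/74600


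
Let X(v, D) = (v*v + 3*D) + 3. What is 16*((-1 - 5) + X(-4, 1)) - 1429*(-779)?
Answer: 1113447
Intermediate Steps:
X(v, D) = 3 + v² + 3*D (X(v, D) = (v² + 3*D) + 3 = 3 + v² + 3*D)
16*((-1 - 5) + X(-4, 1)) - 1429*(-779) = 16*((-1 - 5) + (3 + (-4)² + 3*1)) - 1429*(-779) = 16*(-6 + (3 + 16 + 3)) + 1113191 = 16*(-6 + 22) + 1113191 = 16*16 + 1113191 = 256 + 1113191 = 1113447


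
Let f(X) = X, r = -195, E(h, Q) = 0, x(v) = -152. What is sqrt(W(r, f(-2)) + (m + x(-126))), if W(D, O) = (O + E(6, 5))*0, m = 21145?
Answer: sqrt(20993) ≈ 144.89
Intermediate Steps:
W(D, O) = 0 (W(D, O) = (O + 0)*0 = O*0 = 0)
sqrt(W(r, f(-2)) + (m + x(-126))) = sqrt(0 + (21145 - 152)) = sqrt(0 + 20993) = sqrt(20993)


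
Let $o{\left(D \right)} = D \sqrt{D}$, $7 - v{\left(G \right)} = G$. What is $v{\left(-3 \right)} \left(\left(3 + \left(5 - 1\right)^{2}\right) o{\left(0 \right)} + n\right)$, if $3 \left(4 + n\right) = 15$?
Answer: $10$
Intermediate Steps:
$v{\left(G \right)} = 7 - G$
$n = 1$ ($n = -4 + \frac{1}{3} \cdot 15 = -4 + 5 = 1$)
$o{\left(D \right)} = D^{\frac{3}{2}}$
$v{\left(-3 \right)} \left(\left(3 + \left(5 - 1\right)^{2}\right) o{\left(0 \right)} + n\right) = \left(7 - -3\right) \left(\left(3 + \left(5 - 1\right)^{2}\right) 0^{\frac{3}{2}} + 1\right) = \left(7 + 3\right) \left(\left(3 + 4^{2}\right) 0 + 1\right) = 10 \left(\left(3 + 16\right) 0 + 1\right) = 10 \left(19 \cdot 0 + 1\right) = 10 \left(0 + 1\right) = 10 \cdot 1 = 10$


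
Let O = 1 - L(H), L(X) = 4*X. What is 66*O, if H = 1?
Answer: -198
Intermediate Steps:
O = -3 (O = 1 - 4 = -3)
66*O = 66*(-3) = -198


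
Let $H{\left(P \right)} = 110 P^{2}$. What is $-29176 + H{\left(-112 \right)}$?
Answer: $1350664$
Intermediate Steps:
$-29176 + H{\left(-112 \right)} = -29176 + 110 \left(-112\right)^{2} = -29176 + 110 \cdot 12544 = -29176 + 1379840 = 1350664$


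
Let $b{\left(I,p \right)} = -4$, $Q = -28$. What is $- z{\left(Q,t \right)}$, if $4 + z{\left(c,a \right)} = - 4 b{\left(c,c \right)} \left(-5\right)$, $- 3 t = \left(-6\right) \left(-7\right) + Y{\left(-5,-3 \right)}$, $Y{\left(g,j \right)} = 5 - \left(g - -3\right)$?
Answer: $84$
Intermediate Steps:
$Y{\left(g,j \right)} = 2 - g$ ($Y{\left(g,j \right)} = 5 - \left(g + 3\right) = 5 - \left(3 + g\right) = 2 - g$)
$t = - \frac{49}{3}$ ($t = - \frac{\left(-6\right) \left(-7\right) + \left(2 - -5\right)}{3} = - \frac{42 + \left(2 + 5\right)}{3} = - \frac{42 + 7}{3} = \left(- \frac{1}{3}\right) 49 = - \frac{49}{3} \approx -16.333$)
$z{\left(c,a \right)} = -84$ ($z{\left(c,a \right)} = -4 + \left(-4\right) \left(-4\right) \left(-5\right) = -4 + 16 \left(-5\right) = -4 - 80 = -84$)
$- z{\left(Q,t \right)} = \left(-1\right) \left(-84\right) = 84$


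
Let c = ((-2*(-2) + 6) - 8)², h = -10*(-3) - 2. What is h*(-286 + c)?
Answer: -7896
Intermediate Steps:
h = 28 (h = 30 - 2 = 28)
c = 4 (c = ((4 + 6) - 8)² = (10 - 8)² = 2² = 4)
h*(-286 + c) = 28*(-286 + 4) = 28*(-282) = -7896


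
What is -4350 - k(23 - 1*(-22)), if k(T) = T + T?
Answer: -4440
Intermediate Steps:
k(T) = 2*T
-4350 - k(23 - 1*(-22)) = -4350 - 2*(23 - 1*(-22)) = -4350 - 2*(23 + 22) = -4350 - 2*45 = -4350 - 1*90 = -4350 - 90 = -4440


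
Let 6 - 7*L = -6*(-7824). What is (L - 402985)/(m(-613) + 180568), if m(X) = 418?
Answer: -2867833/1266902 ≈ -2.2637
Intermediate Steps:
L = -46938/7 (L = 6/7 - (-6)*(-7824)/7 = 6/7 - ⅐*46944 = 6/7 - 46944/7 = -46938/7 ≈ -6705.4)
(L - 402985)/(m(-613) + 180568) = (-46938/7 - 402985)/(418 + 180568) = -2867833/7/180986 = -2867833/7*1/180986 = -2867833/1266902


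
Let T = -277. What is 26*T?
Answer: -7202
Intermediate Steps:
26*T = 26*(-277) = -7202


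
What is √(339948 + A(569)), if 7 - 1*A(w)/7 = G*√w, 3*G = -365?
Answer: √(3059973 + 7665*√569)/3 ≈ 600.26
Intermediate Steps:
G = -365/3 (G = (⅓)*(-365) = -365/3 ≈ -121.67)
A(w) = 49 + 2555*√w/3 (A(w) = 49 - (-2555)*√w/3 = 49 + 2555*√w/3)
√(339948 + A(569)) = √(339948 + (49 + 2555*√569/3)) = √(339997 + 2555*√569/3)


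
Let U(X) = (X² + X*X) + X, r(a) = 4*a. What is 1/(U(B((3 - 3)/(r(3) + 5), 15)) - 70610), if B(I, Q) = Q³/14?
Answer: 49/2247235 ≈ 2.1805e-5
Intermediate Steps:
B(I, Q) = Q³/14 (B(I, Q) = Q³*(1/14) = Q³/14)
U(X) = X + 2*X² (U(X) = (X² + X²) + X = 2*X² + X = X + 2*X²)
1/(U(B((3 - 3)/(r(3) + 5), 15)) - 70610) = 1/(((1/14)*15³)*(1 + 2*((1/14)*15³)) - 70610) = 1/(((1/14)*3375)*(1 + 2*((1/14)*3375)) - 70610) = 1/(3375*(1 + 2*(3375/14))/14 - 70610) = 1/(3375*(1 + 3375/7)/14 - 70610) = 1/((3375/14)*(3382/7) - 70610) = 1/(5707125/49 - 70610) = 1/(2247235/49) = 49/2247235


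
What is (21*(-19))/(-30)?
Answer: 133/10 ≈ 13.300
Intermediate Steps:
(21*(-19))/(-30) = -399*(-1/30) = 133/10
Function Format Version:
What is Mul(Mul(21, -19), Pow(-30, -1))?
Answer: Rational(133, 10) ≈ 13.300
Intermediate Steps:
Mul(Mul(21, -19), Pow(-30, -1)) = Mul(-399, Rational(-1, 30)) = Rational(133, 10)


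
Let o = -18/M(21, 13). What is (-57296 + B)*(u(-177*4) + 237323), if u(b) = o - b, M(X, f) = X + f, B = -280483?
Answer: -1366828803522/17 ≈ -8.0402e+10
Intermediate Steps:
o = -9/17 (o = -18/(21 + 13) = -18/34 = -18*1/34 = -9/17 ≈ -0.52941)
u(b) = -9/17 - b
(-57296 + B)*(u(-177*4) + 237323) = (-57296 - 280483)*((-9/17 - (-177)*4) + 237323) = -337779*((-9/17 - 1*(-708)) + 237323) = -337779*((-9/17 + 708) + 237323) = -337779*(12027/17 + 237323) = -337779*4046518/17 = -1366828803522/17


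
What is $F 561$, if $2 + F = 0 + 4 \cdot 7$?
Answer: $14586$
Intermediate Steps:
$F = 26$ ($F = -2 + \left(0 + 4 \cdot 7\right) = -2 + \left(0 + 28\right) = -2 + 28 = 26$)
$F 561 = 26 \cdot 561 = 14586$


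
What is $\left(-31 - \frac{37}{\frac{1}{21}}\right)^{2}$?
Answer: $652864$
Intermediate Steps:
$\left(-31 - \frac{37}{\frac{1}{21}}\right)^{2} = \left(-31 - 37 \frac{1}{\frac{1}{21}}\right)^{2} = \left(-31 - 777\right)^{2} = \left(-808\right)^{2} = 652864$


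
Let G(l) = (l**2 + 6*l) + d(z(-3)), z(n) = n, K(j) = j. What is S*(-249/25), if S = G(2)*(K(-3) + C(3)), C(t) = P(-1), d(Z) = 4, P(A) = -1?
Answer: 3984/5 ≈ 796.80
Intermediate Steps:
C(t) = -1
G(l) = 4 + l**2 + 6*l (G(l) = (l**2 + 6*l) + 4 = 4 + l**2 + 6*l)
S = -80 (S = (4 + 2**2 + 6*2)*(-3 - 1) = (4 + 4 + 12)*(-4) = 20*(-4) = -80)
S*(-249/25) = -(-19920)/25 = -80*(-249/25) = 3984/5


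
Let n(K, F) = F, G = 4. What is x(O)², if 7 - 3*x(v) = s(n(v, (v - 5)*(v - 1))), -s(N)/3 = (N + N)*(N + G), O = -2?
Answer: 9966649/9 ≈ 1.1074e+6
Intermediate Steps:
s(N) = -6*N*(4 + N) (s(N) = -3*(N + N)*(N + 4) = -3*2*N*(4 + N) = -6*N*(4 + N))
x(v) = 7/3 + 2*(-1 + v)*(-5 + v)*(4 + (-1 + v)*(-5 + v)) (x(v) = 7/3 - (-2)*(v - 5)*(v - 1)*(4 + (v - 5)*(v - 1)) = 7/3 - (-2)*(-5 + v)*(-1 + v)*(4 + (-5 + v)*(-1 + v)) = 7/3 - (-2)*(-1 + v)*(-5 + v)*(4 + (-1 + v)*(-5 + v)) = 7/3 + 2*(-1 + v)*(-5 + v)*(4 + (-1 + v)*(-5 + v)))
x(O)² = (7/3 + 2*(5 + (-2)² - 6*(-2))*(9 + (-2)² - 6*(-2)))² = (7/3 + 2*(5 + 4 + 12)*(9 + 4 + 12))² = (7/3 + 2*21*25)² = (7/3 + 1050)² = (3157/3)² = 9966649/9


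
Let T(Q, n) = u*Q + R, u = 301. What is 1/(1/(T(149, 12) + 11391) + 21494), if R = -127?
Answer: 56113/1206092823 ≈ 4.6525e-5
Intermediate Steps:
T(Q, n) = -127 + 301*Q (T(Q, n) = 301*Q - 127 = -127 + 301*Q)
1/(1/(T(149, 12) + 11391) + 21494) = 1/(1/((-127 + 301*149) + 11391) + 21494) = 1/(1/((-127 + 44849) + 11391) + 21494) = 1/(1/(44722 + 11391) + 21494) = 1/(1/56113 + 21494) = 1/(1206092823/56113) = 56113/1206092823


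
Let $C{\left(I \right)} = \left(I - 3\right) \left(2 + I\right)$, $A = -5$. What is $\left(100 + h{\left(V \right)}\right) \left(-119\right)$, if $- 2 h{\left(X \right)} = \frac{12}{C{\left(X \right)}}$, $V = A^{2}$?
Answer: $- \frac{1177981}{99} \approx -11899.0$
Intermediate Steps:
$V = 25$ ($V = \left(-5\right)^{2} = 25$)
$C{\left(I \right)} = \left(-3 + I\right) \left(2 + I\right)$
$h{\left(X \right)} = - \frac{6}{-6 + X^{2} - X}$ ($h{\left(X \right)} = - \frac{12 \frac{1}{-6 + X^{2} - X}}{2} = - \frac{6}{-6 + X^{2} - X}$)
$\left(100 + h{\left(V \right)}\right) \left(-119\right) = \left(100 + \frac{6}{6 + 25 - 25^{2}}\right) \left(-119\right) = \left(100 + \frac{6}{6 + 25 - 625}\right) \left(-119\right) = \left(100 + \frac{6}{-594}\right) \left(-119\right) = \left(100 + 6 \left(- \frac{1}{594}\right)\right) \left(-119\right) = \left(100 - \frac{1}{99}\right) \left(-119\right) = \frac{9899}{99} \left(-119\right) = - \frac{1177981}{99}$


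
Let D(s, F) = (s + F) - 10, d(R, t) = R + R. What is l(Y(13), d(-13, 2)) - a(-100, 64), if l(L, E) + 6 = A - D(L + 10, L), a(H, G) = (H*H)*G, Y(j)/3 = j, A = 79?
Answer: -640005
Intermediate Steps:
Y(j) = 3*j
a(H, G) = G*H² (a(H, G) = H²*G = G*H²)
d(R, t) = 2*R
D(s, F) = -10 + F + s (D(s, F) = (F + s) - 10 = -10 + F + s)
l(L, E) = 73 - 2*L (l(L, E) = -6 + (79 - (-10 + L + (L + 10))) = -6 + (79 - (-10 + L + (10 + L))) = -6 + (79 - 2*L) = 73 - 2*L)
l(Y(13), d(-13, 2)) - a(-100, 64) = (73 - 6*13) - 64*(-100)² = (73 - 2*39) - 64*10000 = (73 - 78) - 1*640000 = -5 - 640000 = -640005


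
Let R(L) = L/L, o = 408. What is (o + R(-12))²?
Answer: 167281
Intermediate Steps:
R(L) = 1
(o + R(-12))² = (408 + 1)² = 409² = 167281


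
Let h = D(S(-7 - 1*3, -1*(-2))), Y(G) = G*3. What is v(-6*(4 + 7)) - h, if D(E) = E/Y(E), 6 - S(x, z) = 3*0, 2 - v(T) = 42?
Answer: -121/3 ≈ -40.333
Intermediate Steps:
Y(G) = 3*G
v(T) = -40 (v(T) = 2 - 1*42 = 2 - 42 = -40)
S(x, z) = 6 (S(x, z) = 6 - 3*0 = 6 - 1*0 = 6 + 0 = 6)
D(E) = ⅓ (D(E) = E/((3*E)) = E*(1/(3*E)) = ⅓)
h = ⅓ ≈ 0.33333
v(-6*(4 + 7)) - h = -40 - 1*⅓ = -40 - ⅓ = -121/3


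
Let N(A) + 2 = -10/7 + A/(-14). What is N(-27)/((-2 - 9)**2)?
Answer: -3/242 ≈ -0.012397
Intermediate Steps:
N(A) = -24/7 - A/14 (N(A) = -2 + (-10/7 + A/(-14)) = -2 + (-10*1/7 + A*(-1/14)) = -2 + (-10/7 - A/14) = -24/7 - A/14)
N(-27)/((-2 - 9)**2) = (-24/7 - 1/14*(-27))/((-2 - 9)**2) = (-24/7 + 27/14)/((-11)**2) = -3/2/121 = -3/2*1/121 = -3/242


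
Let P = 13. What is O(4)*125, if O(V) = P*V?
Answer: 6500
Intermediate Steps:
O(V) = 13*V
O(4)*125 = (13*4)*125 = 52*125 = 6500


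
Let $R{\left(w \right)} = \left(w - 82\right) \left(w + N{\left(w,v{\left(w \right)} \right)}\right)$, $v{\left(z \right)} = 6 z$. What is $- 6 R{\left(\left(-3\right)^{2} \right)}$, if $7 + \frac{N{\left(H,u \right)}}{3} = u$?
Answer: $65700$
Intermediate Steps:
$N{\left(H,u \right)} = -21 + 3 u$
$R{\left(w \right)} = \left(-82 + w\right) \left(-21 + 19 w\right)$ ($R{\left(w \right)} = \left(w - 82\right) \left(w + \left(-21 + 3 \cdot 6 w\right)\right) = \left(-82 + w\right) \left(w + \left(-21 + 18 w\right)\right) = \left(-82 + w\right) \left(-21 + 19 w\right)$)
$- 6 R{\left(\left(-3\right)^{2} \right)} = - 6 \left(1722 - 1579 \left(-3\right)^{2} + 19 \left(\left(-3\right)^{2}\right)^{2}\right) = - 6 \left(1722 - 14211 + 19 \cdot 9^{2}\right) = - 6 \left(1722 - 14211 + 19 \cdot 81\right) = - 6 \left(1722 - 14211 + 1539\right) = \left(-6\right) \left(-10950\right) = 65700$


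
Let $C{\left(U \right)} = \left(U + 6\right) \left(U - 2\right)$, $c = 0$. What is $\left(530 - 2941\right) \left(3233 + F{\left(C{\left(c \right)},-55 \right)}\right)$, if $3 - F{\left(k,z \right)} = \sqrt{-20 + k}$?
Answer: $-7801996 + 9644 i \sqrt{2} \approx -7.802 \cdot 10^{6} + 13639.0 i$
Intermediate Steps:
$C{\left(U \right)} = \left(-2 + U\right) \left(6 + U\right)$ ($C{\left(U \right)} = \left(6 + U\right) \left(-2 + U\right) = \left(-2 + U\right) \left(6 + U\right)$)
$F{\left(k,z \right)} = 3 - \sqrt{-20 + k}$
$\left(530 - 2941\right) \left(3233 + F{\left(C{\left(c \right)},-55 \right)}\right) = \left(530 - 2941\right) \left(3233 + \left(3 - \sqrt{-20 + \left(-12 + 0^{2} + 4 \cdot 0\right)}\right)\right) = \left(530 - 2941\right) \left(3233 + \left(3 - \sqrt{-20 + \left(-12 + 0 + 0\right)}\right)\right) = \left(530 - 2941\right) \left(3233 + \left(3 - \sqrt{-20 - 12}\right)\right) = - 2411 \left(3233 + \left(3 - \sqrt{-32}\right)\right) = - 2411 \left(3233 + \left(3 - 4 i \sqrt{2}\right)\right) = - 2411 \left(3236 - 4 i \sqrt{2}\right) = -7801996 + 9644 i \sqrt{2}$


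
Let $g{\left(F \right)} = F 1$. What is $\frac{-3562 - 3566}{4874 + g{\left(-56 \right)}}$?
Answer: $- \frac{108}{73} \approx -1.4795$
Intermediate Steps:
$g{\left(F \right)} = F$
$\frac{-3562 - 3566}{4874 + g{\left(-56 \right)}} = \frac{-3562 - 3566}{4874 - 56} = - \frac{7128}{4818} = \left(-7128\right) \frac{1}{4818} = - \frac{108}{73}$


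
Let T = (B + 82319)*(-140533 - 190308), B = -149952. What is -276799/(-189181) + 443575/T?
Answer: 6193674497103122/4233070421969893 ≈ 1.4632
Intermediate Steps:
T = 22375769353 (T = (-149952 + 82319)*(-140533 - 190308) = -67633*(-330841) = 22375769353)
-276799/(-189181) + 443575/T = -276799/(-189181) + 443575/22375769353 = -276799*(-1/189181) + 443575*(1/22375769353) = 276799/189181 + 443575/22375769353 = 6193674497103122/4233070421969893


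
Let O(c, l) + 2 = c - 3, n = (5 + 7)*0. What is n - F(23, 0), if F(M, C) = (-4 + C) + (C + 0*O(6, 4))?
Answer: 4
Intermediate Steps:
n = 0 (n = 12*0 = 0)
O(c, l) = -5 + c (O(c, l) = -2 + (c - 3) = -2 + (-3 + c) = -5 + c)
F(M, C) = -4 + 2*C (F(M, C) = (-4 + C) + (C + 0*(-5 + 6)) = (-4 + C) + (C + 0*1) = (-4 + C) + (C + 0) = (-4 + C) + C = -4 + 2*C)
n - F(23, 0) = 0 - (-4 + 2*0) = 0 - (-4 + 0) = 0 - 1*(-4) = 0 + 4 = 4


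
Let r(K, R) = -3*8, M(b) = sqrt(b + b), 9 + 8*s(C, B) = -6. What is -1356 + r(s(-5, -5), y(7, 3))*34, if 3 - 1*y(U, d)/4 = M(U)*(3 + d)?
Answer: -2172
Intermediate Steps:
s(C, B) = -15/8 (s(C, B) = -9/8 + (1/8)*(-6) = -9/8 - 3/4 = -15/8)
M(b) = sqrt(2)*sqrt(b) (M(b) = sqrt(2*b) = sqrt(2)*sqrt(b))
y(U, d) = 12 - 4*sqrt(2)*sqrt(U)*(3 + d)
r(K, R) = -24
-1356 + r(s(-5, -5), y(7, 3))*34 = -1356 - 24*34 = -1356 - 816 = -2172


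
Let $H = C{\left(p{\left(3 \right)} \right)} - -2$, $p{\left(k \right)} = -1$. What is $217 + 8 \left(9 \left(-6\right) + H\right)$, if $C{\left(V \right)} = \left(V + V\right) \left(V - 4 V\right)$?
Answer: $-247$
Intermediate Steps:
$C{\left(V \right)} = - 6 V^{2}$ ($C{\left(V \right)} = 2 V \left(- 3 V\right) = - 6 V^{2}$)
$H = -4$ ($H = - 6 \left(-1\right)^{2} - -2 = \left(-6\right) 1 + 2 = -6 + 2 = -4$)
$217 + 8 \left(9 \left(-6\right) + H\right) = 217 + 8 \left(9 \left(-6\right) - 4\right) = 217 + 8 \left(-54 - 4\right) = 217 + 8 \left(-58\right) = 217 - 464 = -247$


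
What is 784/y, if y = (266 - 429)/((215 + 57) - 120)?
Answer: -119168/163 ≈ -731.09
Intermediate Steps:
y = -163/152 (y = -163/(272 - 120) = -163/152 ≈ -1.0724)
784/y = 784/(-163/152) = 784*(-152/163) = -119168/163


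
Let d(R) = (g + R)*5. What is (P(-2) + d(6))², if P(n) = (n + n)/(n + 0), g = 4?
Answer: 2704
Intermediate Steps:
P(n) = 2 (P(n) = (2*n)/n = 2)
d(R) = 20 + 5*R (d(R) = (4 + R)*5 = 20 + 5*R)
(P(-2) + d(6))² = (2 + (20 + 5*6))² = (2 + (20 + 30))² = (2 + 50)² = 52² = 2704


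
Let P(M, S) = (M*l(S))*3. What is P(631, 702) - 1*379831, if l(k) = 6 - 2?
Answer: -372259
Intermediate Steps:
l(k) = 4
P(M, S) = 12*M (P(M, S) = (M*4)*3 = (4*M)*3 = 12*M)
P(631, 702) - 1*379831 = 12*631 - 1*379831 = 7572 - 379831 = -372259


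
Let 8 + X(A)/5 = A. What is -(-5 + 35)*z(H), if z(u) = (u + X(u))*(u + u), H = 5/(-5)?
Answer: -2760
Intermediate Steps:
X(A) = -40 + 5*A
H = -1 (H = 5*(-⅕) = -1)
z(u) = 2*u*(-40 + 6*u) (z(u) = (u + (-40 + 5*u))*(u + u) = (-40 + 6*u)*(2*u) = 2*u*(-40 + 6*u))
-(-5 + 35)*z(H) = -(-5 + 35)*4*(-1)*(-20 + 3*(-1)) = -30*4*(-1)*(-20 - 3) = -30*4*(-1)*(-23) = -30*92 = -1*2760 = -2760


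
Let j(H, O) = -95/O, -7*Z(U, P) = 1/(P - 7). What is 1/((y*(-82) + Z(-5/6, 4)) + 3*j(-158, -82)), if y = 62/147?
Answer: -12054/374419 ≈ -0.032194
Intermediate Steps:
y = 62/147 (y = 62*(1/147) = 62/147 ≈ 0.42177)
Z(U, P) = -1/(7*(-7 + P)) (Z(U, P) = -1/(7*(P - 7)) = -1/(7*(-7 + P)))
1/((y*(-82) + Z(-5/6, 4)) + 3*j(-158, -82)) = 1/(((62/147)*(-82) - 1/(-49 + 7*4)) + 3*(-95/(-82))) = 1/((-5084/147 - 1/(-49 + 28)) + 3*(-95*(-1/82))) = 1/((-5084/147 - 1/(-21)) + 3*(95/82)) = 1/((-5084/147 - 1*(-1/21)) + 285/82) = 1/((-5084/147 + 1/21) + 285/82) = 1/(-5077/147 + 285/82) = 1/(-374419/12054) = -12054/374419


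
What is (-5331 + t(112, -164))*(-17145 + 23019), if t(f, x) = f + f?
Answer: -29998518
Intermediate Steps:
t(f, x) = 2*f
(-5331 + t(112, -164))*(-17145 + 23019) = (-5331 + 2*112)*(-17145 + 23019) = (-5331 + 224)*5874 = -5107*5874 = -29998518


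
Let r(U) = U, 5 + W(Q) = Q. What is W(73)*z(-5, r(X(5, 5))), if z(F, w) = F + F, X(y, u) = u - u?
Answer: -680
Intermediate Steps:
X(y, u) = 0
W(Q) = -5 + Q
z(F, w) = 2*F
W(73)*z(-5, r(X(5, 5))) = (-5 + 73)*(2*(-5)) = 68*(-10) = -680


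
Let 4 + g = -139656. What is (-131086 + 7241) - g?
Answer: 15815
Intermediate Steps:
g = -139660 (g = -4 - 139656 = -139660)
(-131086 + 7241) - g = (-131086 + 7241) - 1*(-139660) = -123845 + 139660 = 15815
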